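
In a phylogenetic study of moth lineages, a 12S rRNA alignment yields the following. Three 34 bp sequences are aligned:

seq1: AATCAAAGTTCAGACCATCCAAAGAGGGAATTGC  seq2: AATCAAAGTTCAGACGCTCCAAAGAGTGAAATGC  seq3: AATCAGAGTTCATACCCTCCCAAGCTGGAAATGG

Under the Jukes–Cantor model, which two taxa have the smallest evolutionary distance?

seq1 and seq2

seq1–seq2: 4/34 differ, p = 0.118, d = 0.128.
seq1–seq3: 8/34 differ, p = 0.235, d = 0.282.
seq2–seq3: 8/34 differ, p = 0.235, d = 0.282.
The smallest distance is between seq1 and seq2.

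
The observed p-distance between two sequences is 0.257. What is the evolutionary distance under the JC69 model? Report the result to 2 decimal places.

0.31

d = −(3/4) ln(1 − 4p/3) = −0.75 ln(1 − 0.342667) = −0.75 ln(0.657333)
  = −0.75 × (-0.419565) = 0.314674 substitutions/site.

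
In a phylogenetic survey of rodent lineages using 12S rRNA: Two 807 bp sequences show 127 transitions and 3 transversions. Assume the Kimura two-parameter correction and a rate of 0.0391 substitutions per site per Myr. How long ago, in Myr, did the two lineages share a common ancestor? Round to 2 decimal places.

P = 127/807 ≈ 0.157373 and Q = 3/807 ≈ 0.003717.
Under the Kimura two-parameter model, d = −½ ln(1 − 2P − Q) − ¼ ln(1 − 2Q).
1 − 2P − Q = 0.681537, giving −½ ln(0.681537) = 0.191702.
1 − 2Q = 0.992566, giving −¼ ln(0.992566) = 0.001865.
d = 0.191702 + 0.001865 = 0.193567.
Under a molecular clock d = 2μt, so t = d/(2μ) = 0.193567 / (2 × 0.0391) = 2.48 Myr.

2.48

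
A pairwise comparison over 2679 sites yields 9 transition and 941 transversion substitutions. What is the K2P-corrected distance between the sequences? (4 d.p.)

P = 9/2679 ≈ 0.003359 and Q = 941/2679 ≈ 0.35125.
Under the Kimura two-parameter model, d = −½ ln(1 − 2P − Q) − ¼ ln(1 − 2Q).
1 − 2P − Q = 0.642032, giving −½ ln(0.642032) = 0.221559.
1 − 2Q = 0.2975, giving −¼ ln(0.2975) = 0.303085.
d = 0.221559 + 0.303085 = 0.524644.

0.5246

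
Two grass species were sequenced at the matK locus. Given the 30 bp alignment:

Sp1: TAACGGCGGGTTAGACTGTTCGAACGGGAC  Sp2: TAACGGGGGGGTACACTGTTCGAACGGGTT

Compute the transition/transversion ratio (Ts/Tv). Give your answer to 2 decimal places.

0.25

Transitions are A↔G and C↔T; transversions are all other mismatches.
Transitions: 1. Transversions: 4.
R = 1/4 = 0.25.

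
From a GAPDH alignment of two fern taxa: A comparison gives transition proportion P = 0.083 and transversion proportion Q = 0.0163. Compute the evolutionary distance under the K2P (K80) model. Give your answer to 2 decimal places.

0.11

Under the Kimura two-parameter model, d = −½ ln(1 − 2P − Q) − ¼ ln(1 − 2Q).
1 − 2P − Q = 0.8177, giving −½ ln(0.8177) = 0.100630.
1 − 2Q = 0.9674, giving −¼ ln(0.9674) = 0.008286.
d = 0.100630 + 0.008286 = 0.108916.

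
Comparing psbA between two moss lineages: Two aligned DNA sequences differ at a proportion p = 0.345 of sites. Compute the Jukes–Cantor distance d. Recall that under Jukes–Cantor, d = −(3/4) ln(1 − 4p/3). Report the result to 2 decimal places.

0.46

d = −(3/4) ln(1 − 4p/3) = −0.75 ln(1 − 0.46) = −0.75 ln(0.54)
  = −0.75 × (-0.616186) = 0.462140 substitutions/site.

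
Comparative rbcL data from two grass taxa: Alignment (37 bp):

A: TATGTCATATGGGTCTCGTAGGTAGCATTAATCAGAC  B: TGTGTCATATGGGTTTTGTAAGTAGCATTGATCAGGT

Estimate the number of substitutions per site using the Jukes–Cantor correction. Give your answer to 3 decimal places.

0.218

The sequences differ at 7 of 37 sites (2, 15, 17, 21, 30, 36, 37), so p = 7/37 ≈ 0.189189.
d = −(3/4) ln(1 − 4p/3) = −0.75 ln(1 − 0.252252) = −0.75 ln(0.747748)
  = −0.75 × (-0.290689) = 0.218017 substitutions/site.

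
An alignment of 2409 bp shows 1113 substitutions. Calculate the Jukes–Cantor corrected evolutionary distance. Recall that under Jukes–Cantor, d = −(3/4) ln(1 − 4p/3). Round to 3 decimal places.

p = 1113/2409 ≈ 0.462017.
d = −(3/4) ln(1 − 4p/3) = −0.75 ln(1 − 0.616023) = −0.75 ln(0.383977)
  = −0.75 × (-0.957173) = 0.717880 substitutions/site.

0.718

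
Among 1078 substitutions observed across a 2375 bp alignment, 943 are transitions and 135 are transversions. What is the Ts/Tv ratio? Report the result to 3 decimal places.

R = 943/135 = 6.985185… ≈ 6.985 (to 3 d.p.).

6.985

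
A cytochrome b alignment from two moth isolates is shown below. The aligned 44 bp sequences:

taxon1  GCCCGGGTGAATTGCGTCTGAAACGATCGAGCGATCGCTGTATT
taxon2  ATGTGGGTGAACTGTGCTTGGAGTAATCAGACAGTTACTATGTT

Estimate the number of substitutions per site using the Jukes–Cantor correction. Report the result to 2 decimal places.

0.76

The sequences differ at 21 of 44 sites, so p = 21/44 ≈ 0.477273.
d = −(3/4) ln(1 − 4p/3) = −0.75 ln(1 − 0.636364) = −0.75 ln(0.363636)
  = −0.75 × (-1.011602) = 0.758702 substitutions/site.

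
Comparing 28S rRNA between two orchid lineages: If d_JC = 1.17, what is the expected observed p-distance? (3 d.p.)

0.592

p = (3/4)(1 − e^(−4d/3)) = 0.75 × (1 − e^(-1.56)) = 0.75 × (1 − 0.210136) = 0.592398.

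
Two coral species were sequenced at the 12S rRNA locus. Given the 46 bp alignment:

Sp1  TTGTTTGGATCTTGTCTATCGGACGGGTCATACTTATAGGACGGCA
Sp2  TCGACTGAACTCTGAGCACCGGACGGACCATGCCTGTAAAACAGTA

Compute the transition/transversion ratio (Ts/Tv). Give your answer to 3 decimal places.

5.667

Transitions are A↔G and C↔T; transversions are all other mismatches.
Transitions: 17. Transversions: 3.
R = 17/3 = 5.666666… ≈ 5.667 (to 3 d.p.).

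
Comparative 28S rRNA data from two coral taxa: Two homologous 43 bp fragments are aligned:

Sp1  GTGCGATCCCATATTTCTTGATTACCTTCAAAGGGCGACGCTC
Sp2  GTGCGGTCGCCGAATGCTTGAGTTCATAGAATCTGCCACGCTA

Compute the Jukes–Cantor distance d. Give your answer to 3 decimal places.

The sequences differ at 16 of 43 sites, so p = 16/43 ≈ 0.372093.
d = −(3/4) ln(1 − 4p/3) = −0.75 ln(1 − 0.496124) = −0.75 ln(0.503876)
  = −0.75 × (-0.685425) = 0.514069 substitutions/site.

0.514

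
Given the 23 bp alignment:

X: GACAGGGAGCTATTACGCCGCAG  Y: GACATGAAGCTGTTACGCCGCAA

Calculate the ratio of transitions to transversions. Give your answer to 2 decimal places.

3.00

Transitions are A↔G and C↔T; transversions are all other mismatches.
Transitions: 3. Transversions: 1.
R = 3/1 = 3.00.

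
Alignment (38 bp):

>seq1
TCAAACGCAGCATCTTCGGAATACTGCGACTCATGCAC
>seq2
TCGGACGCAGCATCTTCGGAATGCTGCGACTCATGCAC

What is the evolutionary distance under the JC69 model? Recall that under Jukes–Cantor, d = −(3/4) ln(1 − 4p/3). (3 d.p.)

The sequences differ at 3 of 38 sites (3, 4, 23), so p = 3/38 ≈ 0.078947.
d = −(3/4) ln(1 − 4p/3) = −0.75 ln(1 − 0.105263) = −0.75 ln(0.894737)
  = −0.75 × (-0.111225) = 0.083419 substitutions/site.

0.083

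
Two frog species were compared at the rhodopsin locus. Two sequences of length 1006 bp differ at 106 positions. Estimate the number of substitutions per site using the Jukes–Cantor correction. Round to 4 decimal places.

p = 106/1006 ≈ 0.105368.
d = −(3/4) ln(1 − 4p/3) = −0.75 ln(1 − 0.140491) = −0.75 ln(0.859509)
  = −0.75 × (-0.151394) = 0.113546 substitutions/site.

0.1135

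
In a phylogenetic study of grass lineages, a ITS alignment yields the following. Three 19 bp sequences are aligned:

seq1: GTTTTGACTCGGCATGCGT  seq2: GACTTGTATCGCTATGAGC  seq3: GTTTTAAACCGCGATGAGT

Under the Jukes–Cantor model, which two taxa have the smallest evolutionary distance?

seq1–seq2: 8/19 differ, p = 0.421, d = 0.618.
seq1–seq3: 6/19 differ, p = 0.316, d = 0.410.
seq2–seq3: 7/19 differ, p = 0.368, d = 0.507.
The smallest distance is between seq1 and seq3.

seq1 and seq3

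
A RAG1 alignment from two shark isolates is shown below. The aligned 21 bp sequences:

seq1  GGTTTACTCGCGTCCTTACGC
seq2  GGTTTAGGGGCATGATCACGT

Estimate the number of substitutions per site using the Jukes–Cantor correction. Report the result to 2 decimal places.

0.53

The sequences differ at 8 of 21 sites (7, 8, 9, 12, 14, 15, 17, 21), so p = 8/21 ≈ 0.380952.
d = −(3/4) ln(1 − 4p/3) = −0.75 ln(1 − 0.507936) = −0.75 ln(0.492064)
  = −0.75 × (-0.709146) = 0.531860 substitutions/site.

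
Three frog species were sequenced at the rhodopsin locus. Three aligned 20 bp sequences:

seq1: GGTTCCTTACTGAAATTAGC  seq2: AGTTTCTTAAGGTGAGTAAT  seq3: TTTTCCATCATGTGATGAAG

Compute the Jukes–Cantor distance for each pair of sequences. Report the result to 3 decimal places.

d(seq1,seq2) = 0.687, d(seq1,seq3) = 0.824, d(seq2,seq3) = 0.687

seq1–seq2: 9/20 sites differ → p = 0.45, d = −0.75 ln(1 − 0.6) = 0.687218 ≈ 0.687.
seq1–seq3: 10/20 sites differ → p = 0.5, d = −0.75 ln(1 − 0.666667) = 0.823960 ≈ 0.824.
seq2–seq3: 9/20 sites differ → p = 0.45, d = −0.75 ln(1 − 0.6) = 0.687218 ≈ 0.687.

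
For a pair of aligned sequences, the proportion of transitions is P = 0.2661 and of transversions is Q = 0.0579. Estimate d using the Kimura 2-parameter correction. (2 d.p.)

Under the Kimura two-parameter model, d = −½ ln(1 − 2P − Q) − ¼ ln(1 − 2Q).
1 − 2P − Q = 0.4099, giving −½ ln(0.4099) = 0.445921.
1 − 2Q = 0.8842, giving −¼ ln(0.8842) = 0.030768.
d = 0.445921 + 0.030768 = 0.476689.

0.48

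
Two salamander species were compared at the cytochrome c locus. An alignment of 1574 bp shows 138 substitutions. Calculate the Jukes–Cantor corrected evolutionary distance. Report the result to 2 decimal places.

p = 138/1574 ≈ 0.087675.
d = −(3/4) ln(1 − 4p/3) = −0.75 ln(1 − 0.1169) = −0.75 ln(0.8831)
  = −0.75 × (-0.124317) = 0.093238 substitutions/site.

0.09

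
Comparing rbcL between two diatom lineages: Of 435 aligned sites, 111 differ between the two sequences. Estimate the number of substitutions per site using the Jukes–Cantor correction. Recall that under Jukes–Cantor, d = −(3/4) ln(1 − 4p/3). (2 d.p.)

0.31

p = 111/435 ≈ 0.255172.
d = −(3/4) ln(1 − 4p/3) = −0.75 ln(1 − 0.340229) = −0.75 ln(0.659771)
  = −0.75 × (-0.415862) = 0.311897 substitutions/site.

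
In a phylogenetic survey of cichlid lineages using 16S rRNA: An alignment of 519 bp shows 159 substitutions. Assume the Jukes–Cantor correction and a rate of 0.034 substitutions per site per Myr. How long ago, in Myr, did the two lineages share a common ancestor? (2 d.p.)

5.79

p = 159/519 ≈ 0.306358.
d = −(3/4) ln(1 − 4p/3) = −0.75 ln(1 − 0.408477) = −0.75 ln(0.591523)
  = −0.75 × (-0.525055) = 0.393791 substitutions/site.
Under a molecular clock d = 2μt, so t = d/(2μ) = 0.393791 / (2 × 0.034) = 5.79 Myr.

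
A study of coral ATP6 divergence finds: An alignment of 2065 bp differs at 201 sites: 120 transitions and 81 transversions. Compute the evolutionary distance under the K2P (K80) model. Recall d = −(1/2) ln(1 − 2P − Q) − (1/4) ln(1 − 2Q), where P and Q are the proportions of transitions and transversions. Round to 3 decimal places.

P = 120/2065 ≈ 0.058111 and Q = 81/2065 ≈ 0.039225.
Under the Kimura two-parameter model, d = −½ ln(1 − 2P − Q) − ¼ ln(1 − 2Q).
1 − 2P − Q = 0.844553, giving −½ ln(0.844553) = 0.084474.
1 − 2Q = 0.92155, giving −¼ ln(0.92155) = 0.020425.
d = 0.084474 + 0.020425 = 0.104899.

0.105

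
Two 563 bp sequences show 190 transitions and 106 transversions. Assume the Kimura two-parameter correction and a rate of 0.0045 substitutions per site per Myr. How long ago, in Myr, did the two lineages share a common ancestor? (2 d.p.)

P = 190/563 ≈ 0.337478 and Q = 106/563 ≈ 0.188277.
Under the Kimura two-parameter model, d = −½ ln(1 − 2P − Q) − ¼ ln(1 − 2Q).
1 − 2P − Q = 0.136767, giving −½ ln(0.136767) = 0.994738.
1 − 2Q = 0.623446, giving −¼ ln(0.623446) = 0.118123.
d = 0.994738 + 0.118123 = 1.112861.
Under a molecular clock d = 2μt, so t = d/(2μ) = 1.112861 / (2 × 0.0045) = 123.65 Myr.

123.65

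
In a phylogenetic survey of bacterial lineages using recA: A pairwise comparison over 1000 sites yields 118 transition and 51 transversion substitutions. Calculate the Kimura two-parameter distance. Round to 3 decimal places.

P = 118/1000 = 0.118 and Q = 51/1000 = 0.051.
Under the Kimura two-parameter model, d = −½ ln(1 − 2P − Q) − ¼ ln(1 − 2Q).
1 − 2P − Q = 0.713, giving −½ ln(0.713) = 0.169137.
1 − 2Q = 0.898, giving −¼ ln(0.898) = 0.026896.
d = 0.169137 + 0.026896 = 0.196033.

0.196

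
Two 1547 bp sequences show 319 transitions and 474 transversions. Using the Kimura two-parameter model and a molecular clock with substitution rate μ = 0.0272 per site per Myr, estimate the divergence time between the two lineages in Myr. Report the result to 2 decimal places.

P = 319/1547 ≈ 0.206206 and Q = 474/1547 ≈ 0.306399.
Under the Kimura two-parameter model, d = −½ ln(1 − 2P − Q) − ¼ ln(1 − 2Q).
1 − 2P − Q = 0.281189, giving −½ ln(0.281189) = 0.634364.
1 − 2Q = 0.387202, giving −¼ ln(0.387202) = 0.237202.
d = 0.634364 + 0.237202 = 0.871566.
Under a molecular clock d = 2μt, so t = d/(2μ) = 0.871566 / (2 × 0.0272) = 16.02 Myr.

16.02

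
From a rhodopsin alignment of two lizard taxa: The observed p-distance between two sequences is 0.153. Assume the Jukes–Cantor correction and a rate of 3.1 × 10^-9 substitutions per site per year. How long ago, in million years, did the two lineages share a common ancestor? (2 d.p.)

27.60

d = −(3/4) ln(1 − 4p/3) = −0.75 ln(1 − 0.204) = −0.75 ln(0.796)
  = −0.75 × (-0.228156) = 0.171117 substitutions/site.
Under a molecular clock d = 2μt, so t = d/(2μ) = 0.171117 / (2 × 3.1 × 10^-9) = 27.60 million years.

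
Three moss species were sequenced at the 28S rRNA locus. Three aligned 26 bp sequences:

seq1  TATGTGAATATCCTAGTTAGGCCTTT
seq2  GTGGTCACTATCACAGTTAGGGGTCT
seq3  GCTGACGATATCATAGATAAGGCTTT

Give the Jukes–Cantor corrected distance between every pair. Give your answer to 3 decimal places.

d(seq1,seq2) = 0.539, d(seq1,seq3) = 0.464, d(seq2,seq3) = 0.539

seq1–seq2: 10/26 sites differ → p ≈ 0.384615, d = −0.75 ln(1 − 0.51282) = 0.539341 ≈ 0.539.
seq1–seq3: 9/26 sites differ → p ≈ 0.346154, d = −0.75 ln(1 − 0.461539) = 0.464280 ≈ 0.464.
seq2–seq3: 10/26 sites differ → p ≈ 0.384615, d = −0.75 ln(1 − 0.51282) = 0.539341 ≈ 0.539.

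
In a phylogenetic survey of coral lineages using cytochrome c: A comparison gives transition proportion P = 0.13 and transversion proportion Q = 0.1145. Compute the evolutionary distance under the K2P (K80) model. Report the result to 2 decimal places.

0.30

Under the Kimura two-parameter model, d = −½ ln(1 − 2P − Q) − ¼ ln(1 − 2Q).
1 − 2P − Q = 0.6255, giving −½ ln(0.6255) = 0.234602.
1 − 2Q = 0.771, giving −¼ ln(0.771) = 0.065017.
d = 0.234602 + 0.065017 = 0.299619.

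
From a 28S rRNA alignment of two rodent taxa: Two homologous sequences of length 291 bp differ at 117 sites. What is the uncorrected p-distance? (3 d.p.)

p = 117/291 = 0.402061… ≈ 0.402 (to 3 d.p.).

0.402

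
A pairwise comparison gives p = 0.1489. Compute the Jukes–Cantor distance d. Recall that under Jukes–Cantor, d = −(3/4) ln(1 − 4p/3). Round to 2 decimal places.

0.17

d = −(3/4) ln(1 − 4p/3) = −0.75 ln(1 − 0.198533) = −0.75 ln(0.801467)
  = −0.75 × (-0.221311) = 0.165983 substitutions/site.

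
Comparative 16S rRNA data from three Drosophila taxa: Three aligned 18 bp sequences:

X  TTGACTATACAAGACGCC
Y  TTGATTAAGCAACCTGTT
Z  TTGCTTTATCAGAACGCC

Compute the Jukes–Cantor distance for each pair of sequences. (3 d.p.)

X–Y: 8/18 sites differ → p ≈ 0.444444, d = −0.75 ln(1 − 0.592592) = 0.673455 ≈ 0.673.
X–Z: 7/18 sites differ → p ≈ 0.388889, d = −0.75 ln(1 − 0.518519) = 0.548166 ≈ 0.548.
Y–Z: 9/18 sites differ → p = 0.5, d = −0.75 ln(1 − 0.666667) = 0.823960 ≈ 0.824.

d(X,Y) = 0.673, d(X,Z) = 0.548, d(Y,Z) = 0.824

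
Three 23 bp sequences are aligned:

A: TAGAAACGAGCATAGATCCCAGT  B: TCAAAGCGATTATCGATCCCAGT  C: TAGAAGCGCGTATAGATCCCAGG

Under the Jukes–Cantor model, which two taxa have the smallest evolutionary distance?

A and C

A–B: 6/23 differ, p = 0.261, d = 0.321.
A–C: 4/23 differ, p = 0.174, d = 0.198.
B–C: 6/23 differ, p = 0.261, d = 0.321.
The smallest distance is between A and C.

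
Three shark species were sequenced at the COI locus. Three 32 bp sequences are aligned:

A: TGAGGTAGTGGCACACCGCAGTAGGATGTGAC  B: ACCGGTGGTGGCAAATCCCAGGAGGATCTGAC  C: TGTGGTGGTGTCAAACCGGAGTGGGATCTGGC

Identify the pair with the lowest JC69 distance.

A–B: 9/32 differ, p = 0.281, d = 0.353.
A–C: 8/32 differ, p = 0.250, d = 0.304.
B–C: 10/32 differ, p = 0.313, d = 0.404.
The smallest distance is between A and C.

A and C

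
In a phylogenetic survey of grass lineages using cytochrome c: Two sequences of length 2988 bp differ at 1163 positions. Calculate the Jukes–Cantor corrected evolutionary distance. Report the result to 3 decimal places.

0.549

p = 1163/2988 ≈ 0.389224.
d = −(3/4) ln(1 − 4p/3) = −0.75 ln(1 − 0.518965) = −0.75 ln(0.481035)
  = −0.75 × (-0.731815) = 0.548861 substitutions/site.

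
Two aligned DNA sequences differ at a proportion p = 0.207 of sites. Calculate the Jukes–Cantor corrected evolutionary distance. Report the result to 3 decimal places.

0.242

d = −(3/4) ln(1 − 4p/3) = −0.75 ln(1 − 0.276) = −0.75 ln(0.724)
  = −0.75 × (-0.322964) = 0.242223 substitutions/site.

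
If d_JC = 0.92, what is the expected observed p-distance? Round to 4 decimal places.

p = (3/4)(1 − e^(−4d/3)) = 0.75 × (1 − e^(-1.226667)) = 0.75 × (1 − 0.293268) = 0.530049.

0.5300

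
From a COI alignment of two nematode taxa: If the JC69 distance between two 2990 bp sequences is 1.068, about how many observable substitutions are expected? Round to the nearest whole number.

1703

Invert JC69: p = (3/4)(1 − e^(−4d/3)) = 0.75 × (1 − e^(-1.424)) = 0.75 × (1 − 0.240749) = 0.569438.
Expected differing sites = pL ≈ 0.569438 × 2990 = 1702.61962 ≈ 1703.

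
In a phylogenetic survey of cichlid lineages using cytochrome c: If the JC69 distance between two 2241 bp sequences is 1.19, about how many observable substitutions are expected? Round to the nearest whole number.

Invert JC69: p = (3/4)(1 − e^(−4d/3)) = 0.75 × (1 − e^(-1.586667)) = 0.75 × (1 − 0.204606) = 0.596546.
Expected differing sites = pL ≈ 0.596546 × 2241 = 1336.859586 ≈ 1337.

1337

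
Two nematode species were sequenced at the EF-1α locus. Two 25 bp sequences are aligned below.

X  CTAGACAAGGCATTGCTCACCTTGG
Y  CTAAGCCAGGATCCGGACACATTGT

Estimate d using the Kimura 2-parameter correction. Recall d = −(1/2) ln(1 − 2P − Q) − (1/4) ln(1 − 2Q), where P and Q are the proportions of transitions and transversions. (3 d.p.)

Of 25 sites, 4 differences are transitions and 7 are transversions, so P = 4/25 = 0.16 and Q = 7/25 = 0.28.
Under the Kimura two-parameter model, d = −½ ln(1 − 2P − Q) − ¼ ln(1 − 2Q).
1 − 2P − Q = 0.4, giving −½ ln(0.4) = 0.458145.
1 − 2Q = 0.44, giving −¼ ln(0.44) = 0.205245.
d = 0.458145 + 0.205245 = 0.663390.

0.663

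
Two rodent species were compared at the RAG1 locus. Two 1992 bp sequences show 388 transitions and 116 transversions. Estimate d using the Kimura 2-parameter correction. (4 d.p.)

P = 388/1992 ≈ 0.194779 and Q = 116/1992 ≈ 0.058233.
Under the Kimura two-parameter model, d = −½ ln(1 − 2P − Q) − ¼ ln(1 − 2Q).
1 − 2P − Q = 0.552209, giving −½ ln(0.552209) = 0.296914.
1 − 2Q = 0.883534, giving −¼ ln(0.883534) = 0.030956.
d = 0.296914 + 0.030956 = 0.327870.

0.3279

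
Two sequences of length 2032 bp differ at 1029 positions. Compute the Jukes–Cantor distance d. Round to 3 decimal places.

p = 1029/2032 ≈ 0.506398.
d = −(3/4) ln(1 − 4p/3) = −0.75 ln(1 − 0.675197) = −0.75 ln(0.324803)
  = −0.75 × (-1.124536) = 0.843402 substitutions/site.

0.843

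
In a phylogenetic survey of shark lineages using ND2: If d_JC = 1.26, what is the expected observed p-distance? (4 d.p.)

p = (3/4)(1 − e^(−4d/3)) = 0.75 × (1 − e^(-1.68)) = 0.75 × (1 − 0.186374) = 0.610220.

0.6102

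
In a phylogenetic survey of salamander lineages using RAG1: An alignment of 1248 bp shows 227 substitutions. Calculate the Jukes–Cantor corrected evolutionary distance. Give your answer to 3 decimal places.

0.208

p = 227/1248 ≈ 0.181891.
d = −(3/4) ln(1 − 4p/3) = −0.75 ln(1 − 0.242521) = −0.75 ln(0.757479)
  = −0.75 × (-0.277759) = 0.208319 substitutions/site.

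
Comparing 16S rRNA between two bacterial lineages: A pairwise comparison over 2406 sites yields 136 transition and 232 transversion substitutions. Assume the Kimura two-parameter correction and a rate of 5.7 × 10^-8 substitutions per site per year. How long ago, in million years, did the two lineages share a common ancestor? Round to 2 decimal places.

1.50

P = 136/2406 ≈ 0.056525 and Q = 232/2406 ≈ 0.096426.
Under the Kimura two-parameter model, d = −½ ln(1 − 2P − Q) − ¼ ln(1 − 2Q).
1 − 2P − Q = 0.790524, giving −½ ln(0.790524) = 0.117530.
1 − 2Q = 0.807148, giving −¼ ln(0.807148) = 0.053562.
d = 0.117530 + 0.053562 = 0.171092.
Under a molecular clock d = 2μt, so t = d/(2μ) = 0.171092 / (2 × 5.7 × 10^-8) = 1.50 million years.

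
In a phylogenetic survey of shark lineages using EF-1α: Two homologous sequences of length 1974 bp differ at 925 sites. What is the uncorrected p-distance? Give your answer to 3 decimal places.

p = 925/1974 = 0.468591… ≈ 0.469 (to 3 d.p.).

0.469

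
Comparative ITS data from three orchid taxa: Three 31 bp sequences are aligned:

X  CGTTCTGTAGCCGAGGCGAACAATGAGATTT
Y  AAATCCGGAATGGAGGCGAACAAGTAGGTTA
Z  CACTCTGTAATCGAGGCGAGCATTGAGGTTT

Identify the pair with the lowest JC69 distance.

X and Z

X–Y: 12/31 differ, p = 0.387, d = 0.544.
X–Z: 7/31 differ, p = 0.226, d = 0.269.
Y–Z: 10/31 differ, p = 0.323, d = 0.422.
The smallest distance is between X and Z.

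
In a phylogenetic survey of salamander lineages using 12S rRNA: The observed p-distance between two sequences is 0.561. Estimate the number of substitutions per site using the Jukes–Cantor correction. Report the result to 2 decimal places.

1.03

d = −(3/4) ln(1 − 4p/3) = −0.75 ln(1 − 0.748) = −0.75 ln(0.252)
  = −0.75 × (-1.378326) = 1.033745 substitutions/site.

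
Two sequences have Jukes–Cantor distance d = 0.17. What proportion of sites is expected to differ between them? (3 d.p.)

0.152

p = (3/4)(1 − e^(−4d/3)) = 0.75 × (1 − e^(-0.226667)) = 0.75 × (1 − 0.797186) = 0.152111.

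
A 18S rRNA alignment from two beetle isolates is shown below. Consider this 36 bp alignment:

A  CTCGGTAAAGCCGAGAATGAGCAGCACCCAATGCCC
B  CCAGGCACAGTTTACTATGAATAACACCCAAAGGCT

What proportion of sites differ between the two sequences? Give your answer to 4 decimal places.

0.4167

The sequences differ at 15 of 36 positions.
p = 15/36 = 0.416666… ≈ 0.4167 (to 4 d.p.).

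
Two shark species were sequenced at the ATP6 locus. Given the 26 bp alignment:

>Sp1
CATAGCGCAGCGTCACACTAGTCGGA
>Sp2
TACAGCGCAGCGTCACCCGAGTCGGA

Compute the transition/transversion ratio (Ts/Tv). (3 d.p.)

1.000

Transitions are A↔G and C↔T; transversions are all other mismatches.
Transitions: 2. Transversions: 2.
R = 2/2 = 1.000.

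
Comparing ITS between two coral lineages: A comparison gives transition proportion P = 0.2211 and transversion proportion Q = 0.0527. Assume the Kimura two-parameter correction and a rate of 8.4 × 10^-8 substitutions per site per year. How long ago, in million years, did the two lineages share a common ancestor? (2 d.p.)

Under the Kimura two-parameter model, d = −½ ln(1 − 2P − Q) − ¼ ln(1 − 2Q).
1 − 2P − Q = 0.5051, giving −½ ln(0.5051) = 0.341499.
1 − 2Q = 0.8946, giving −¼ ln(0.8946) = 0.027845.
d = 0.341499 + 0.027845 = 0.369344.
Under a molecular clock d = 2μt, so t = d/(2μ) = 0.369344 / (2 × 8.4 × 10^-8) = 2.20 million years.

2.20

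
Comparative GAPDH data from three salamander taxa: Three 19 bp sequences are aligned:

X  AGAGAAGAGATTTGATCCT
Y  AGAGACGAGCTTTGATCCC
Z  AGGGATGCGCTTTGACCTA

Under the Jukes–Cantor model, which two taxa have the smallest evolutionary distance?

X–Y: 3/19 differ, p = 0.158, d = 0.177.
X–Z: 7/19 differ, p = 0.368, d = 0.507.
Y–Z: 6/19 differ, p = 0.316, d = 0.410.
The smallest distance is between X and Y.

X and Y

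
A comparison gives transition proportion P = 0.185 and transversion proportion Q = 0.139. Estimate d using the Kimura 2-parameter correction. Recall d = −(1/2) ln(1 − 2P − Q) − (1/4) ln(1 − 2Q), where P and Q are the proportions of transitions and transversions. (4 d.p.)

0.4371

Under the Kimura two-parameter model, d = −½ ln(1 − 2P − Q) − ¼ ln(1 − 2Q).
1 − 2P − Q = 0.491, giving −½ ln(0.491) = 0.355656.
1 − 2Q = 0.722, giving −¼ ln(0.722) = 0.081433.
d = 0.355656 + 0.081433 = 0.437089.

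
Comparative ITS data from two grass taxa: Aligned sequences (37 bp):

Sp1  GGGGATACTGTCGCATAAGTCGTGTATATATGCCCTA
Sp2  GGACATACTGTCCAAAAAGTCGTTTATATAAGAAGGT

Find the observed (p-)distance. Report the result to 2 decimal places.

0.32

The sequences differ at 12 of 37 positions.
p = 12/37 = 0.324324… ≈ 0.32 (to 2 d.p.).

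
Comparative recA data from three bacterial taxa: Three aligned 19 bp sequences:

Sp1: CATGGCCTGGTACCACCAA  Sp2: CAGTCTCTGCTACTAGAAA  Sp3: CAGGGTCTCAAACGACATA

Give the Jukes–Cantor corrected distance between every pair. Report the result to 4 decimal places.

d(Sp1,Sp2) = 0.6181, d(Sp1,Sp3) = 0.6181, d(Sp2,Sp3) = 0.6181

Sp1–Sp2: 8/19 sites differ → p ≈ 0.421053, d = −0.75 ln(1 − 0.561404) = 0.618132 ≈ 0.6181.
Sp1–Sp3: 8/19 sites differ → p ≈ 0.421053, d = −0.75 ln(1 − 0.561404) = 0.618132 ≈ 0.6181.
Sp2–Sp3: 8/19 sites differ → p ≈ 0.421053, d = −0.75 ln(1 − 0.561404) = 0.618132 ≈ 0.6181.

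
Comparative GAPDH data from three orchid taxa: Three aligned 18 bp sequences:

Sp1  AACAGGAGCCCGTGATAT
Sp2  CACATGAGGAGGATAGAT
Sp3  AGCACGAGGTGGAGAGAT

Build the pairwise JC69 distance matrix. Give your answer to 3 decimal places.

Sp1–Sp2: 8/18 sites differ → p ≈ 0.444444, d = −0.75 ln(1 − 0.592592) = 0.673455 ≈ 0.673.
Sp1–Sp3: 7/18 sites differ → p ≈ 0.388889, d = −0.75 ln(1 − 0.518519) = 0.548166 ≈ 0.548.
Sp2–Sp3: 5/18 sites differ → p ≈ 0.277778, d = −0.75 ln(1 − 0.370371) = 0.346968 ≈ 0.347.

d(Sp1,Sp2) = 0.673, d(Sp1,Sp3) = 0.548, d(Sp2,Sp3) = 0.347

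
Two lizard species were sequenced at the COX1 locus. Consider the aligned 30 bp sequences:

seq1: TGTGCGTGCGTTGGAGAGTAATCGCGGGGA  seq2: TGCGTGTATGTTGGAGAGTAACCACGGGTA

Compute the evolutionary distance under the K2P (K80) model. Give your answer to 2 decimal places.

0.30

Of 30 sites, 6 differences are transitions and 1 are transversions, so P = 6/30 = 0.2 and Q = 1/30 ≈ 0.033333.
Under the Kimura two-parameter model, d = −½ ln(1 − 2P − Q) − ¼ ln(1 − 2Q).
1 − 2P − Q = 0.566667, giving −½ ln(0.566667) = 0.283992.
1 − 2Q = 0.933334, giving −¼ ln(0.933334) = 0.017248.
d = 0.283992 + 0.017248 = 0.301240.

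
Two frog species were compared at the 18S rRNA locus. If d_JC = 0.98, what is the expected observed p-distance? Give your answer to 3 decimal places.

p = (3/4)(1 − e^(−4d/3)) = 0.75 × (1 − e^(-1.306667)) = 0.75 × (1 − 0.270721) = 0.546959.

0.547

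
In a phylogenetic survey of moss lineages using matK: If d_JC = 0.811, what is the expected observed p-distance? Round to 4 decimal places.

0.4956

p = (3/4)(1 − e^(−4d/3)) = 0.75 × (1 − e^(-1.081333)) = 0.75 × (1 − 0.339143) = 0.495643.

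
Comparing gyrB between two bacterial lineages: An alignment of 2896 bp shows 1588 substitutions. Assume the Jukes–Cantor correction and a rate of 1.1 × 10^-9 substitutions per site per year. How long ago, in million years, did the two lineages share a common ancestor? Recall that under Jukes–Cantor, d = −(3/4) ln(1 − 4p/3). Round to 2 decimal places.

p = 1588/2896 ≈ 0.548343.
d = −(3/4) ln(1 − 4p/3) = −0.75 ln(1 − 0.731124) = −0.75 ln(0.268876)
  = −0.75 × (-1.313505) = 0.985129 substitutions/site.
Under a molecular clock d = 2μt, so t = d/(2μ) = 0.985129 / (2 × 1.1 × 10^-9) = 447.79 million years.

447.79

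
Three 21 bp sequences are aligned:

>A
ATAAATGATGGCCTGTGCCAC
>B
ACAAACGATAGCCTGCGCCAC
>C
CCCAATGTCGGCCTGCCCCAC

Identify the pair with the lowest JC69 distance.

A and B

A–B: 4/21 differ, p = 0.190, d = 0.220.
A–C: 7/21 differ, p = 0.333, d = 0.441.
B–C: 7/21 differ, p = 0.333, d = 0.441.
The smallest distance is between A and B.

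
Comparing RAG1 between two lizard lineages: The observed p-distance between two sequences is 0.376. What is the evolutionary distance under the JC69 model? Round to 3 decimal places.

d = −(3/4) ln(1 − 4p/3) = −0.75 ln(1 − 0.501333) = −0.75 ln(0.498667)
  = −0.75 × (-0.695817) = 0.521863 substitutions/site.

0.522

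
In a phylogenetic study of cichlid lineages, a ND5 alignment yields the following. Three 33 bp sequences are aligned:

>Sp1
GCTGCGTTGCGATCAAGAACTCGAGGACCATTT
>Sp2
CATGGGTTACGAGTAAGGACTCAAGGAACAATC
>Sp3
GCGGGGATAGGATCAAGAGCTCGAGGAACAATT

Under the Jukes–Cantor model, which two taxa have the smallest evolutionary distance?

Sp1 and Sp3

Sp1–Sp2: 11/33 differ, p = 0.333, d = 0.441.
Sp1–Sp3: 8/33 differ, p = 0.242, d = 0.293.
Sp2–Sp3: 11/33 differ, p = 0.333, d = 0.441.
The smallest distance is between Sp1 and Sp3.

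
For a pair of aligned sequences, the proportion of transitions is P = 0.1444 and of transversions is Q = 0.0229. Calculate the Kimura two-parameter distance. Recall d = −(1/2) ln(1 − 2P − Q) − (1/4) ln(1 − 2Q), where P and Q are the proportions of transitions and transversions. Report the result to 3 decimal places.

Under the Kimura two-parameter model, d = −½ ln(1 − 2P − Q) − ¼ ln(1 − 2Q).
1 − 2P − Q = 0.6883, giving −½ ln(0.6883) = 0.186765.
1 − 2Q = 0.9542, giving −¼ ln(0.9542) = 0.011720.
d = 0.186765 + 0.011720 = 0.198485.

0.198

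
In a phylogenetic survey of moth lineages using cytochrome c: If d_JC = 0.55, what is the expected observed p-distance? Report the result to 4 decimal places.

0.3898

p = (3/4)(1 − e^(−4d/3)) = 0.75 × (1 − e^(-0.733333)) = 0.75 × (1 − 0.480305) = 0.389771.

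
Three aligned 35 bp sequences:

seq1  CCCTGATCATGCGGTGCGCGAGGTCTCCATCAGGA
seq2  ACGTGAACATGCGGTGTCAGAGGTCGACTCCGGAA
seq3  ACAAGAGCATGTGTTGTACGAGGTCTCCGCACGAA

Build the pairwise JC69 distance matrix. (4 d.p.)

d(seq1,seq2) = 0.4582, d(seq1,seq3) = 0.5128, d(seq2,seq3) = 0.4582

seq1–seq2: 12/35 sites differ → p ≈ 0.342857, d = −0.75 ln(1 − 0.457143) = 0.458182 ≈ 0.4582.
seq1–seq3: 13/35 sites differ → p ≈ 0.371429, d = −0.75 ln(1 − 0.495239) = 0.512753 ≈ 0.5128.
seq2–seq3: 12/35 sites differ → p ≈ 0.342857, d = −0.75 ln(1 − 0.457143) = 0.458182 ≈ 0.4582.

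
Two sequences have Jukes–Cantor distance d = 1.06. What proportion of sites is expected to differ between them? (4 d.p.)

0.5675

p = (3/4)(1 − e^(−4d/3)) = 0.75 × (1 − e^(-1.413333)) = 0.75 × (1 − 0.243331) = 0.567502.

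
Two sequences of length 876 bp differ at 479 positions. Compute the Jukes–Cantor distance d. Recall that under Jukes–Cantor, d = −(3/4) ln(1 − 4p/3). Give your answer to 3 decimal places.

0.979

p = 479/876 ≈ 0.546804.
d = −(3/4) ln(1 − 4p/3) = −0.75 ln(1 − 0.729072) = −0.75 ln(0.270928)
  = −0.75 × (-1.305902) = 0.979427 substitutions/site.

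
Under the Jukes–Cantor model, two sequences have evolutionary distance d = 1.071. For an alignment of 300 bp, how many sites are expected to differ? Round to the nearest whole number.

171

Invert JC69: p = (3/4)(1 − e^(−4d/3)) = 0.75 × (1 − e^(-1.428)) = 0.75 × (1 − 0.239788) = 0.570159.
Expected differing sites = pL ≈ 0.570159 × 300 = 171.0477 ≈ 171.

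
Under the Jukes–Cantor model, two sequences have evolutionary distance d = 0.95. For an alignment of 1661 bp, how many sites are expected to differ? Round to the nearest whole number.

Invert JC69: p = (3/4)(1 − e^(−4d/3)) = 0.75 × (1 − e^(-1.266667)) = 0.75 × (1 − 0.281769) = 0.538673.
Expected differing sites = pL ≈ 0.538673 × 1661 = 894.735853 ≈ 895.

895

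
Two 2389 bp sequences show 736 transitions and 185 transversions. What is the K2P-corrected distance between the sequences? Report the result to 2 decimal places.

P = 736/2389 ≈ 0.308079 and Q = 185/2389 ≈ 0.077438.
Under the Kimura two-parameter model, d = −½ ln(1 − 2P − Q) − ¼ ln(1 − 2Q).
1 − 2P − Q = 0.306404, giving −½ ln(0.306404) = 0.591425.
1 − 2Q = 0.845124, giving −¼ ln(0.845124) = 0.042068.
d = 0.591425 + 0.042068 = 0.633493.

0.63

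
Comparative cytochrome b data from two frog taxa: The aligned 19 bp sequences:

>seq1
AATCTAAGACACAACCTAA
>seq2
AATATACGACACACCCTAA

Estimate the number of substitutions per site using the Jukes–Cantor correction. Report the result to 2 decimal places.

The sequences differ at 3 of 19 sites (4, 7, 14), so p = 3/19 ≈ 0.157895.
d = −(3/4) ln(1 − 4p/3) = −0.75 ln(1 − 0.210527) = −0.75 ln(0.789473)
  = −0.75 × (-0.236390) = 0.177293 substitutions/site.

0.18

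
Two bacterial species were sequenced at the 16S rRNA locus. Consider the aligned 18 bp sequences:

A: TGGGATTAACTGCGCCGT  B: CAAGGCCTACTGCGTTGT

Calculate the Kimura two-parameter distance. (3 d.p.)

Of 18 sites, 8 differences are transitions and 1 are transversions, so P = 8/18 ≈ 0.444444 and Q = 1/18 ≈ 0.055556.
Under the Kimura two-parameter model, d = −½ ln(1 − 2P − Q) − ¼ ln(1 − 2Q).
1 − 2P − Q = 0.055556, giving −½ ln(0.055556) = 1.445182.
1 − 2Q = 0.888888, giving −¼ ln(0.888888) = 0.029446.
d = 1.445182 + 0.029446 = 1.474628.

1.475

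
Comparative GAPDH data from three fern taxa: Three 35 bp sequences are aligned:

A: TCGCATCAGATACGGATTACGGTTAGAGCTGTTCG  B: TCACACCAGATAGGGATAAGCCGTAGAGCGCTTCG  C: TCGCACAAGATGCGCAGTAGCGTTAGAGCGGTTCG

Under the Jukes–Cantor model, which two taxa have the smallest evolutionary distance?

A and C

A–B: 10/35 differ, p = 0.286, d = 0.360.
A–C: 8/35 differ, p = 0.229, d = 0.273.
B–C: 10/35 differ, p = 0.286, d = 0.360.
The smallest distance is between A and C.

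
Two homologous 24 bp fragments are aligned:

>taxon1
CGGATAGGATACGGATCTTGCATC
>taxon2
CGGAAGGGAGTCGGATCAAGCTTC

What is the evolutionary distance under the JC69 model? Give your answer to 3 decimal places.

The sequences differ at 7 of 24 sites (5, 6, 10, 11, 18, 19, 22), so p = 7/24 ≈ 0.291667.
d = −(3/4) ln(1 − 4p/3) = −0.75 ln(1 − 0.388889) = −0.75 ln(0.611111)
  = −0.75 × (-0.492477) = 0.369358 substitutions/site.

0.369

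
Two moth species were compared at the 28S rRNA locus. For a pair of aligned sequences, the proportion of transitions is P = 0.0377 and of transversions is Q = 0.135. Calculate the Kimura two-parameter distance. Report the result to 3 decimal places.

Under the Kimura two-parameter model, d = −½ ln(1 − 2P − Q) − ¼ ln(1 − 2Q).
1 − 2P − Q = 0.7896, giving −½ ln(0.7896) = 0.118114.
1 − 2Q = 0.73, giving −¼ ln(0.73) = 0.078678.
d = 0.118114 + 0.078678 = 0.196792.

0.197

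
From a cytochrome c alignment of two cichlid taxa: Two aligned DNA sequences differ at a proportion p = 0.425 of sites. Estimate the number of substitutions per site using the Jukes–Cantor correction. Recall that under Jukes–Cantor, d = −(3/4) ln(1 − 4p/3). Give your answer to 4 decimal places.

d = −(3/4) ln(1 − 4p/3) = −0.75 ln(1 − 0.566667) = −0.75 ln(0.433333)
  = −0.75 × (-0.836249) = 0.627187 substitutions/site.

0.6272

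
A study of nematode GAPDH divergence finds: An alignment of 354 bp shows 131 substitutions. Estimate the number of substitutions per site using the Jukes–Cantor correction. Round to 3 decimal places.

0.510

p = 131/354 ≈ 0.370056.
d = −(3/4) ln(1 − 4p/3) = −0.75 ln(1 − 0.493408) = −0.75 ln(0.506592)
  = −0.75 × (-0.680049) = 0.510037 substitutions/site.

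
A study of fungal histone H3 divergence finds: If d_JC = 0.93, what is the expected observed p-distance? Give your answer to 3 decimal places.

0.533

p = (3/4)(1 − e^(−4d/3)) = 0.75 × (1 − e^(-1.24)) = 0.75 × (1 − 0.289384) = 0.532962.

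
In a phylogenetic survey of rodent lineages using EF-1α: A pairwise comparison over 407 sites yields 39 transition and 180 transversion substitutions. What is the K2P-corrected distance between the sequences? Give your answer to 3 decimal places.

1.042

P = 39/407 ≈ 0.095823 and Q = 180/407 ≈ 0.44226.
Under the Kimura two-parameter model, d = −½ ln(1 − 2P − Q) − ¼ ln(1 − 2Q).
1 − 2P − Q = 0.366094, giving −½ ln(0.366094) = 0.502433.
1 − 2Q = 0.11548, giving −¼ ln(0.11548) = 0.539664.
d = 0.502433 + 0.539664 = 1.042097.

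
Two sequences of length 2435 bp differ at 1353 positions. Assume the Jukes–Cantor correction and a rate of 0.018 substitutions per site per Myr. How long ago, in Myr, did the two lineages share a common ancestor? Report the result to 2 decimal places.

28.13

p = 1353/2435 ≈ 0.555647.
d = −(3/4) ln(1 − 4p/3) = −0.75 ln(1 − 0.740863) = −0.75 ln(0.259137)
  = −0.75 × (-1.350398) = 1.012799 substitutions/site.
Under a molecular clock d = 2μt, so t = d/(2μ) = 1.012799 / (2 × 0.018) = 28.13 Myr.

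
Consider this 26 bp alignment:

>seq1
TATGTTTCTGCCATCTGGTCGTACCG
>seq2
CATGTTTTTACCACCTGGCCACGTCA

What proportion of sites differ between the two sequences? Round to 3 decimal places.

The sequences differ at 10 of 26 positions (sites 1, 8, 10, 14, 19, 21, 22, 23, 24, 26).
p = 10/26 = 0.384615… ≈ 0.385 (to 3 d.p.).

0.385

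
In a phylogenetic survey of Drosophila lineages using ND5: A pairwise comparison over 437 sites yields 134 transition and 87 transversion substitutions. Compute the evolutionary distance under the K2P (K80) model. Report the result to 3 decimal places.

0.964

P = 134/437 ≈ 0.306636 and Q = 87/437 ≈ 0.199085.
Under the Kimura two-parameter model, d = −½ ln(1 − 2P − Q) − ¼ ln(1 − 2Q).
1 − 2P − Q = 0.187643, giving −½ ln(0.187643) = 0.836607.
1 − 2Q = 0.60183, giving −¼ ln(0.60183) = 0.126945.
d = 0.836607 + 0.126945 = 0.963552.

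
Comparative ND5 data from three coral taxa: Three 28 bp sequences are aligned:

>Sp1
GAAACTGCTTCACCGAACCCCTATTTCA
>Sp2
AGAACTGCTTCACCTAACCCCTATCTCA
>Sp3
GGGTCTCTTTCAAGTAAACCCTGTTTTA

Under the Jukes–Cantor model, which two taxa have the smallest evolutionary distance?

Sp1 and Sp2

Sp1–Sp2: 4/28 differ, p = 0.143, d = 0.158.
Sp1–Sp3: 11/28 differ, p = 0.393, d = 0.556.
Sp2–Sp3: 11/28 differ, p = 0.393, d = 0.556.
The smallest distance is between Sp1 and Sp2.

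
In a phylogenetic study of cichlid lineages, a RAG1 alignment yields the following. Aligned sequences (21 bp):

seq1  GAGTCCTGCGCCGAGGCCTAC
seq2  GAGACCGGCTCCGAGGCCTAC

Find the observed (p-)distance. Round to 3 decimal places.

The sequences differ at 3 of 21 positions (sites 4, 7, 10).
p = 3/21 = 0.142857… ≈ 0.143 (to 3 d.p.).

0.143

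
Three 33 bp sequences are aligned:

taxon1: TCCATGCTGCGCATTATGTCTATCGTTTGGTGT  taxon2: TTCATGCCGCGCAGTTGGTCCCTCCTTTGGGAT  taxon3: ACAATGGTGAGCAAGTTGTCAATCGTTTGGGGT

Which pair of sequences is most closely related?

taxon1 and taxon3

taxon1–taxon2: 10/33 differ, p = 0.303, d = 0.388.
taxon1–taxon3: 9/33 differ, p = 0.273, d = 0.339.
taxon2–taxon3: 13/33 differ, p = 0.394, d = 0.559.
The smallest distance is between taxon1 and taxon3.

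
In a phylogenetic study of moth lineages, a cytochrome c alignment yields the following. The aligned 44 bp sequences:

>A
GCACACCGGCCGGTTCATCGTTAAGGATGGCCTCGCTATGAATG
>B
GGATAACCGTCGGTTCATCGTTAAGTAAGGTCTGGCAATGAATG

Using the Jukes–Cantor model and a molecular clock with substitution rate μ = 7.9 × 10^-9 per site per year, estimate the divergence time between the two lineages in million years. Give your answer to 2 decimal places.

The sequences differ at 10 of 44 sites (2, 4, 6, 8, 10, 26, 28, 31, 34, 37), so p = 10/44 ≈ 0.227273.
d = −(3/4) ln(1 − 4p/3) = −0.75 ln(1 − 0.303031) = −0.75 ln(0.696969)
  = −0.75 × (-0.361014) = 0.270761 substitutions/site.
Under a molecular clock d = 2μt, so t = d/(2μ) = 0.270761 / (2 × 7.9 × 10^-9) = 17.14 million years.

17.14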